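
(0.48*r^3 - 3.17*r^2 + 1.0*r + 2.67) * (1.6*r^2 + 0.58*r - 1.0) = 0.768*r^5 - 4.7936*r^4 - 0.7186*r^3 + 8.022*r^2 + 0.5486*r - 2.67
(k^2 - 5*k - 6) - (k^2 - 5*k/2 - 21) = 15 - 5*k/2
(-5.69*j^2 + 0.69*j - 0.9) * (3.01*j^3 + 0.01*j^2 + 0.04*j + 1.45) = -17.1269*j^5 + 2.02*j^4 - 2.9297*j^3 - 8.2319*j^2 + 0.9645*j - 1.305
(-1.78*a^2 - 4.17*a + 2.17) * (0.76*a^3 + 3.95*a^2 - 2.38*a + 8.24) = -1.3528*a^5 - 10.2002*a^4 - 10.5859*a^3 + 3.8289*a^2 - 39.5254*a + 17.8808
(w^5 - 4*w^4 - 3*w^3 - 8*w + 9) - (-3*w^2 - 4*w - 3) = w^5 - 4*w^4 - 3*w^3 + 3*w^2 - 4*w + 12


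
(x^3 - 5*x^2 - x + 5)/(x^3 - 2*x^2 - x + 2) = (x - 5)/(x - 2)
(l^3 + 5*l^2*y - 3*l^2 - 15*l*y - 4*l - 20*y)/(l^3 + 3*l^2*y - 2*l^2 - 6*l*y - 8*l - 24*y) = (l^2 + 5*l*y + l + 5*y)/(l^2 + 3*l*y + 2*l + 6*y)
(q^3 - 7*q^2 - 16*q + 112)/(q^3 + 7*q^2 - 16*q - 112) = (q - 7)/(q + 7)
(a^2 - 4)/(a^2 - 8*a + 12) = (a + 2)/(a - 6)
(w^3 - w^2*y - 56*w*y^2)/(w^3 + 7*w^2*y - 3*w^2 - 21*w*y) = (w - 8*y)/(w - 3)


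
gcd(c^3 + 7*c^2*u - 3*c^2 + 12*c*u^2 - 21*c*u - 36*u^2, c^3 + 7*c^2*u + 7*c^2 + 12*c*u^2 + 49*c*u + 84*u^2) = c^2 + 7*c*u + 12*u^2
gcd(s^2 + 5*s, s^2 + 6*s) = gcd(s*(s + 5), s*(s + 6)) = s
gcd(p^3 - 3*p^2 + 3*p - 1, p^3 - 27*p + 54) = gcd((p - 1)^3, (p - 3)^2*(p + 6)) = 1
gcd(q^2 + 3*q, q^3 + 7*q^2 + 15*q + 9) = q + 3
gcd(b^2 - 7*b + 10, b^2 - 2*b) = b - 2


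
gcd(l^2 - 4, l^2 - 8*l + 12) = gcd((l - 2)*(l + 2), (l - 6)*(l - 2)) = l - 2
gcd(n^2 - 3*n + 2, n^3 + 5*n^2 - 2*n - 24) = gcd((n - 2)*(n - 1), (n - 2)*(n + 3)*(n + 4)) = n - 2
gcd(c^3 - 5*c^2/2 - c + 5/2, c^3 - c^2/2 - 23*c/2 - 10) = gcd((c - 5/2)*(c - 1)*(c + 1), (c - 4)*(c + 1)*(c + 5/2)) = c + 1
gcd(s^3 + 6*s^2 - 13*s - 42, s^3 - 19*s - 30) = s + 2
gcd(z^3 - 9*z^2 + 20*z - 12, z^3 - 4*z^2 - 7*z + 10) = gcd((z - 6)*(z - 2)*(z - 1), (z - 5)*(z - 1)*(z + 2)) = z - 1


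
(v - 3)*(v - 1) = v^2 - 4*v + 3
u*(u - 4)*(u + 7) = u^3 + 3*u^2 - 28*u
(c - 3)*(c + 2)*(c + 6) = c^3 + 5*c^2 - 12*c - 36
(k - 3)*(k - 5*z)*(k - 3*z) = k^3 - 8*k^2*z - 3*k^2 + 15*k*z^2 + 24*k*z - 45*z^2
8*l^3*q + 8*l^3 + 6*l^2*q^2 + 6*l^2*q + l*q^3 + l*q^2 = (2*l + q)*(4*l + q)*(l*q + l)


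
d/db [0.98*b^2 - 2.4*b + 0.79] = 1.96*b - 2.4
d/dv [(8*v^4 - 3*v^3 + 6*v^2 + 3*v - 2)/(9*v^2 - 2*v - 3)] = (144*v^5 - 75*v^4 - 84*v^3 - 12*v^2 - 13)/(81*v^4 - 36*v^3 - 50*v^2 + 12*v + 9)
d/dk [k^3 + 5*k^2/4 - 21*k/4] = 3*k^2 + 5*k/2 - 21/4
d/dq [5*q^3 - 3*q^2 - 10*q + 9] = 15*q^2 - 6*q - 10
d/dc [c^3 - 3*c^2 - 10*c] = 3*c^2 - 6*c - 10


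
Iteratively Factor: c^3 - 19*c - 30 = (c + 3)*(c^2 - 3*c - 10) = (c + 2)*(c + 3)*(c - 5)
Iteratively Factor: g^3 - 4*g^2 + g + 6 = (g - 2)*(g^2 - 2*g - 3) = (g - 3)*(g - 2)*(g + 1)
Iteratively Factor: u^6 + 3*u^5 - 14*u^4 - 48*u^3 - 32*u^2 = (u + 4)*(u^5 - u^4 - 10*u^3 - 8*u^2) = (u - 4)*(u + 4)*(u^4 + 3*u^3 + 2*u^2) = (u - 4)*(u + 2)*(u + 4)*(u^3 + u^2) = u*(u - 4)*(u + 2)*(u + 4)*(u^2 + u) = u*(u - 4)*(u + 1)*(u + 2)*(u + 4)*(u)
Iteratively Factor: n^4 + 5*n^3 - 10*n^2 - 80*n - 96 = (n + 4)*(n^3 + n^2 - 14*n - 24) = (n + 2)*(n + 4)*(n^2 - n - 12) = (n - 4)*(n + 2)*(n + 4)*(n + 3)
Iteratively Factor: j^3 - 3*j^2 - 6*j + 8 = (j + 2)*(j^2 - 5*j + 4) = (j - 1)*(j + 2)*(j - 4)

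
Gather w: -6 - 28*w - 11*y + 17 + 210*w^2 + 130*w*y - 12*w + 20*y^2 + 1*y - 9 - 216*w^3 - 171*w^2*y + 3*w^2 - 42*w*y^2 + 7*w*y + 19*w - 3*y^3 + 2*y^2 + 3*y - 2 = -216*w^3 + w^2*(213 - 171*y) + w*(-42*y^2 + 137*y - 21) - 3*y^3 + 22*y^2 - 7*y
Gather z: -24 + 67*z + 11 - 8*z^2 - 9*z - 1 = -8*z^2 + 58*z - 14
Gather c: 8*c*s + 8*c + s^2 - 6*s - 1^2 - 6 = c*(8*s + 8) + s^2 - 6*s - 7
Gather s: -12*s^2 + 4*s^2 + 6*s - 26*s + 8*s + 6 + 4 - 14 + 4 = -8*s^2 - 12*s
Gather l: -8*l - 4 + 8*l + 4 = 0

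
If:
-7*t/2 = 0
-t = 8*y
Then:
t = 0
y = 0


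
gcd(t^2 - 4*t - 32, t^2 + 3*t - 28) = 1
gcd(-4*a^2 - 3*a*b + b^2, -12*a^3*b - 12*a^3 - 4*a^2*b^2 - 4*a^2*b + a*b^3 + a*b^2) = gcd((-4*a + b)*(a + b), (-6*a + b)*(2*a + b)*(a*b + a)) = 1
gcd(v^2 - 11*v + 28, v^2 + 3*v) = 1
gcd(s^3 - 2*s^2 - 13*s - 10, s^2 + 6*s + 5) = s + 1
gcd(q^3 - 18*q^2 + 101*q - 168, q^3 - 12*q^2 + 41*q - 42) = q^2 - 10*q + 21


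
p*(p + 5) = p^2 + 5*p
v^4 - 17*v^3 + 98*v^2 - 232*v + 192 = (v - 8)*(v - 4)*(v - 3)*(v - 2)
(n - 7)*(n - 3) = n^2 - 10*n + 21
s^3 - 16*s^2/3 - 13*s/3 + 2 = (s - 6)*(s - 1/3)*(s + 1)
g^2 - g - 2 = (g - 2)*(g + 1)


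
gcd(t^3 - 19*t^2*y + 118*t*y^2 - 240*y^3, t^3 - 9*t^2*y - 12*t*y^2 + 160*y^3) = t^2 - 13*t*y + 40*y^2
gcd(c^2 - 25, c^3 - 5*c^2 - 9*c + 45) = c - 5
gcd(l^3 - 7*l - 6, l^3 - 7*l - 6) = l^3 - 7*l - 6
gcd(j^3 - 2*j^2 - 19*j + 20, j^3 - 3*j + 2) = j - 1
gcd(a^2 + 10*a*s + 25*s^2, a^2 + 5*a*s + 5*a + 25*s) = a + 5*s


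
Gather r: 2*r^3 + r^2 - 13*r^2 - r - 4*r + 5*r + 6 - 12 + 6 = 2*r^3 - 12*r^2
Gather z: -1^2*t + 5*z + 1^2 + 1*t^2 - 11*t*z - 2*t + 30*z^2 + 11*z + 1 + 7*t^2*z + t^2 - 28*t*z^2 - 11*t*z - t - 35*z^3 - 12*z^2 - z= 2*t^2 - 4*t - 35*z^3 + z^2*(18 - 28*t) + z*(7*t^2 - 22*t + 15) + 2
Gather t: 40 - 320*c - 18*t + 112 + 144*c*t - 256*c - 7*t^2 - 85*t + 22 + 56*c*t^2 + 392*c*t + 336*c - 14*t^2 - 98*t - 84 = -240*c + t^2*(56*c - 21) + t*(536*c - 201) + 90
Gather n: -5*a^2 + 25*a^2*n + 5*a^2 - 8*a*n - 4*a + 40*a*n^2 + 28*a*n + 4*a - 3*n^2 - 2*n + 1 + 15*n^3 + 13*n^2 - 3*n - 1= 15*n^3 + n^2*(40*a + 10) + n*(25*a^2 + 20*a - 5)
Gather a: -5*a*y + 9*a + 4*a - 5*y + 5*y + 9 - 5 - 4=a*(13 - 5*y)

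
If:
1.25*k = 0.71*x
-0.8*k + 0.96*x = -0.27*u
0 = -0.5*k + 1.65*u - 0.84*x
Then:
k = 0.00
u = 0.00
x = 0.00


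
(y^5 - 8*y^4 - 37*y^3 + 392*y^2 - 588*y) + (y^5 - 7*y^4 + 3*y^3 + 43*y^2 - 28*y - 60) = 2*y^5 - 15*y^4 - 34*y^3 + 435*y^2 - 616*y - 60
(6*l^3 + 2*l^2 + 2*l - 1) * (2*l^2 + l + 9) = 12*l^5 + 10*l^4 + 60*l^3 + 18*l^2 + 17*l - 9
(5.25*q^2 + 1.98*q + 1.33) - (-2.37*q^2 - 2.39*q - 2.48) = 7.62*q^2 + 4.37*q + 3.81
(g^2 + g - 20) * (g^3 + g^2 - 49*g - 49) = g^5 + 2*g^4 - 68*g^3 - 118*g^2 + 931*g + 980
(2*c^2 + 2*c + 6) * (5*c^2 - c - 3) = 10*c^4 + 8*c^3 + 22*c^2 - 12*c - 18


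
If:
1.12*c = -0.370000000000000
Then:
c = -0.33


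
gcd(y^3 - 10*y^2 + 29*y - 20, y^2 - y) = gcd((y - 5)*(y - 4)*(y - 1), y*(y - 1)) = y - 1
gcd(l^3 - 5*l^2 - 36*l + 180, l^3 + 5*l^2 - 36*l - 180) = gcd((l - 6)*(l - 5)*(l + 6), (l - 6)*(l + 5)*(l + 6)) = l^2 - 36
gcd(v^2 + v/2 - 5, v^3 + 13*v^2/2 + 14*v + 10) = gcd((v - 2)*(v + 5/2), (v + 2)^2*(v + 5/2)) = v + 5/2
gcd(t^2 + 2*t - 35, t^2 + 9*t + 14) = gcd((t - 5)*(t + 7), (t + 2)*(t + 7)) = t + 7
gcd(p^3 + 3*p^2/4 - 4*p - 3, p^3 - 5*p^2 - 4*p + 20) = p^2 - 4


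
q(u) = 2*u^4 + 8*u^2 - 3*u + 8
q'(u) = 8*u^3 + 16*u - 3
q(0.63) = 9.60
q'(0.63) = 9.08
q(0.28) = 7.80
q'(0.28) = 1.66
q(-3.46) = 400.79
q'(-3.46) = -389.73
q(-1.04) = 22.11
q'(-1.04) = -28.64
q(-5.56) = 2183.29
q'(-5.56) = -1467.00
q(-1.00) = 21.00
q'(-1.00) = -27.00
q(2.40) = 113.24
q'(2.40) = 145.99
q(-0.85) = 17.37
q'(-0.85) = -21.51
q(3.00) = 233.00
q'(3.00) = 261.00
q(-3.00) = 251.00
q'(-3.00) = -267.00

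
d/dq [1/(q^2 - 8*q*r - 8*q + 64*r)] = 2*(-q + 4*r + 4)/(q^2 - 8*q*r - 8*q + 64*r)^2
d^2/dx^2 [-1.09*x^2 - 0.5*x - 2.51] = -2.18000000000000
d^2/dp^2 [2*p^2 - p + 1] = 4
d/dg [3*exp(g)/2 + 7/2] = 3*exp(g)/2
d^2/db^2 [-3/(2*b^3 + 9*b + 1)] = 18*(2*b*(2*b^3 + 9*b + 1) - 3*(2*b^2 + 3)^2)/(2*b^3 + 9*b + 1)^3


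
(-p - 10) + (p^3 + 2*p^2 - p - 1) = p^3 + 2*p^2 - 2*p - 11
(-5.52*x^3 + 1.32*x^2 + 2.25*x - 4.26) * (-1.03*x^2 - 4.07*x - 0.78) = 5.6856*x^5 + 21.1068*x^4 - 3.3843*x^3 - 5.7993*x^2 + 15.5832*x + 3.3228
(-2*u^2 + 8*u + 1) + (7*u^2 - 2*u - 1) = 5*u^2 + 6*u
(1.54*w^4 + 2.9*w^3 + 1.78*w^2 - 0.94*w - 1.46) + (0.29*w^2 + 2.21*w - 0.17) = 1.54*w^4 + 2.9*w^3 + 2.07*w^2 + 1.27*w - 1.63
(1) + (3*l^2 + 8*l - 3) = 3*l^2 + 8*l - 2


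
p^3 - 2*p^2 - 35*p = p*(p - 7)*(p + 5)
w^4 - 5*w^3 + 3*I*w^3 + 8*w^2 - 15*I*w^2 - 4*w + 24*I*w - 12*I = (w - 2)^2*(w - 1)*(w + 3*I)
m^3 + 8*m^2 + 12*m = m*(m + 2)*(m + 6)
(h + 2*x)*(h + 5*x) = h^2 + 7*h*x + 10*x^2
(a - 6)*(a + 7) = a^2 + a - 42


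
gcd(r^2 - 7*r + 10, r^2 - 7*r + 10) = r^2 - 7*r + 10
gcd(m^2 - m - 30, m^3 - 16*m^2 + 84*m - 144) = m - 6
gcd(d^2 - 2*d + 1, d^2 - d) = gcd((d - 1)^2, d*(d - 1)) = d - 1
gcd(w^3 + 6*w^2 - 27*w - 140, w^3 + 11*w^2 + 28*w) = w^2 + 11*w + 28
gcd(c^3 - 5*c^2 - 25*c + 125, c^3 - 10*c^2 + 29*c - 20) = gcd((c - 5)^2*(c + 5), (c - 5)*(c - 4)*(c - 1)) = c - 5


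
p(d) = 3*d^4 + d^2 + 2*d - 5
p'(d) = 12*d^3 + 2*d + 2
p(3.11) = 291.54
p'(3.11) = 369.18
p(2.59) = 141.88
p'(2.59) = 215.67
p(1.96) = 47.04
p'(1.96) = 96.27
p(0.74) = -2.07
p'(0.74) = 8.34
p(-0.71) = -5.15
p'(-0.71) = -3.71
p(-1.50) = 9.44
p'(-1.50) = -41.50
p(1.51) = 15.90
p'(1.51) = 46.34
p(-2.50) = 113.44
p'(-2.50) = -190.50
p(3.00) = 253.00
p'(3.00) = 332.00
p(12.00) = 62371.00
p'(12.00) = 20762.00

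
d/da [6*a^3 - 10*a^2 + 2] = 2*a*(9*a - 10)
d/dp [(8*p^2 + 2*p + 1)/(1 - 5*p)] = (-40*p^2 + 16*p + 7)/(25*p^2 - 10*p + 1)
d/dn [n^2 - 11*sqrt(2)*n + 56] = 2*n - 11*sqrt(2)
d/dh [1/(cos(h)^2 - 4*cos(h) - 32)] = 2*(cos(h) - 2)*sin(h)/(sin(h)^2 + 4*cos(h) + 31)^2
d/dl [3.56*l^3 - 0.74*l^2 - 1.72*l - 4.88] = 10.68*l^2 - 1.48*l - 1.72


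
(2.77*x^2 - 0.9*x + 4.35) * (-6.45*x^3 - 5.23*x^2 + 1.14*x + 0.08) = -17.8665*x^5 - 8.6821*x^4 - 20.1927*x^3 - 23.5549*x^2 + 4.887*x + 0.348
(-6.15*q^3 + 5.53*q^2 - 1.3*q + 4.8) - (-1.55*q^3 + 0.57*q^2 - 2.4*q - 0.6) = -4.6*q^3 + 4.96*q^2 + 1.1*q + 5.4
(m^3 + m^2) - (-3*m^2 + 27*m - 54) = m^3 + 4*m^2 - 27*m + 54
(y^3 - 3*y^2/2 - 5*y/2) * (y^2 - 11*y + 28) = y^5 - 25*y^4/2 + 42*y^3 - 29*y^2/2 - 70*y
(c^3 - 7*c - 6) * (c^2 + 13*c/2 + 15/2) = c^5 + 13*c^4/2 + c^3/2 - 103*c^2/2 - 183*c/2 - 45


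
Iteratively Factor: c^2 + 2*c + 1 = (c + 1)*(c + 1)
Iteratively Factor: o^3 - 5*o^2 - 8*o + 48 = (o - 4)*(o^2 - o - 12) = (o - 4)^2*(o + 3)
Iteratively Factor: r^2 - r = (r - 1)*(r)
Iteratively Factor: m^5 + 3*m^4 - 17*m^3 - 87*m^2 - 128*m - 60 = (m - 5)*(m^4 + 8*m^3 + 23*m^2 + 28*m + 12) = (m - 5)*(m + 3)*(m^3 + 5*m^2 + 8*m + 4) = (m - 5)*(m + 2)*(m + 3)*(m^2 + 3*m + 2) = (m - 5)*(m + 2)^2*(m + 3)*(m + 1)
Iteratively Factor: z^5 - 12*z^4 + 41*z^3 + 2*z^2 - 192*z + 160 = (z - 5)*(z^4 - 7*z^3 + 6*z^2 + 32*z - 32) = (z - 5)*(z - 4)*(z^3 - 3*z^2 - 6*z + 8) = (z - 5)*(z - 4)^2*(z^2 + z - 2) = (z - 5)*(z - 4)^2*(z + 2)*(z - 1)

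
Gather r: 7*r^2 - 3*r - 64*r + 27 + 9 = 7*r^2 - 67*r + 36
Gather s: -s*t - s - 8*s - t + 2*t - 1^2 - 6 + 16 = s*(-t - 9) + t + 9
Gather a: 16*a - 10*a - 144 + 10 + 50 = 6*a - 84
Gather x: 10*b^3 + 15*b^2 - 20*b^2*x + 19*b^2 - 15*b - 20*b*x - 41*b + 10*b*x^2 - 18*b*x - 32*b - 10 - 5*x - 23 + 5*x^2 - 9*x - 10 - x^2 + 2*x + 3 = 10*b^3 + 34*b^2 - 88*b + x^2*(10*b + 4) + x*(-20*b^2 - 38*b - 12) - 40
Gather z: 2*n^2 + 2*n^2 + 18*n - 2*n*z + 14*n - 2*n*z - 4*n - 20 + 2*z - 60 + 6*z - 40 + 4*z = 4*n^2 + 28*n + z*(12 - 4*n) - 120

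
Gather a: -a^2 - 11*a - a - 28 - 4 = -a^2 - 12*a - 32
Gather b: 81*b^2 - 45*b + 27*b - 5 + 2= 81*b^2 - 18*b - 3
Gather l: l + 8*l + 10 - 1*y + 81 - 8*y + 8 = 9*l - 9*y + 99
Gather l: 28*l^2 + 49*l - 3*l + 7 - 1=28*l^2 + 46*l + 6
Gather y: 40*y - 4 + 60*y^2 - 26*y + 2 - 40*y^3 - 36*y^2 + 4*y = -40*y^3 + 24*y^2 + 18*y - 2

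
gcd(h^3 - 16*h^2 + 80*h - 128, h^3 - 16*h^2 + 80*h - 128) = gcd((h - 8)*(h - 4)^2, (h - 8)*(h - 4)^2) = h^3 - 16*h^2 + 80*h - 128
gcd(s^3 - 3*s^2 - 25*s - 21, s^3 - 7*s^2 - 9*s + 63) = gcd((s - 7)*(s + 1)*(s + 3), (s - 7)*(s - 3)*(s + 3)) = s^2 - 4*s - 21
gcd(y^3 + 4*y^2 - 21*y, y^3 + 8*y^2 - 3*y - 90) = y - 3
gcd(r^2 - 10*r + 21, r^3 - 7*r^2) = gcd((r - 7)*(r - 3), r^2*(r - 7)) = r - 7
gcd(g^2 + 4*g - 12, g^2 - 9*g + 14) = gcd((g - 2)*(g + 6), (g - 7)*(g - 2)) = g - 2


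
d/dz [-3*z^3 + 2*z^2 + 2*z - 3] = -9*z^2 + 4*z + 2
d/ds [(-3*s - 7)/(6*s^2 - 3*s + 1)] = 6*(3*s^2 + 14*s - 4)/(36*s^4 - 36*s^3 + 21*s^2 - 6*s + 1)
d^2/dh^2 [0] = 0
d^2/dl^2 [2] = 0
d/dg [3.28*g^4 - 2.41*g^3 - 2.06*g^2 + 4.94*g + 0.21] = 13.12*g^3 - 7.23*g^2 - 4.12*g + 4.94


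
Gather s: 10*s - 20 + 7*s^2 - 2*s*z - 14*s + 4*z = 7*s^2 + s*(-2*z - 4) + 4*z - 20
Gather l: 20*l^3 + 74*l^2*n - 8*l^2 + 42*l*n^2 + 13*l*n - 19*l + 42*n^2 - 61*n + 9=20*l^3 + l^2*(74*n - 8) + l*(42*n^2 + 13*n - 19) + 42*n^2 - 61*n + 9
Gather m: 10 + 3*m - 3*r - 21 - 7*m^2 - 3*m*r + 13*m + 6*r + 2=-7*m^2 + m*(16 - 3*r) + 3*r - 9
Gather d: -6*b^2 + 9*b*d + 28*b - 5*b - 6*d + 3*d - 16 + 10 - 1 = -6*b^2 + 23*b + d*(9*b - 3) - 7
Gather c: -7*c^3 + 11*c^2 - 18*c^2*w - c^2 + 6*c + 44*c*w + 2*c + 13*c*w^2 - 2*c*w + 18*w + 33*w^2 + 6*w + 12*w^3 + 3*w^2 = -7*c^3 + c^2*(10 - 18*w) + c*(13*w^2 + 42*w + 8) + 12*w^3 + 36*w^2 + 24*w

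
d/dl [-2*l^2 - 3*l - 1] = -4*l - 3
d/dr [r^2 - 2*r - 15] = 2*r - 2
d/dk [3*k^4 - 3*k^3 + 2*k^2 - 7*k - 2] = 12*k^3 - 9*k^2 + 4*k - 7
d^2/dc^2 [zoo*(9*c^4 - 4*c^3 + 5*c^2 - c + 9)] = zoo*(c^2 + c + 1)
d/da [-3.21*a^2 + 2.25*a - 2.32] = 2.25 - 6.42*a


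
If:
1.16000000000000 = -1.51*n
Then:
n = -0.77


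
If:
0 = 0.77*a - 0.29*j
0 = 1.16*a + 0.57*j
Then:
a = 0.00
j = 0.00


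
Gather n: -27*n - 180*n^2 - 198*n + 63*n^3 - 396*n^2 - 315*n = 63*n^3 - 576*n^2 - 540*n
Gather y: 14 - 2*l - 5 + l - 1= 8 - l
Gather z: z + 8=z + 8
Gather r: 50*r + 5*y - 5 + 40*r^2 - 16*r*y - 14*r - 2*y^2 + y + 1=40*r^2 + r*(36 - 16*y) - 2*y^2 + 6*y - 4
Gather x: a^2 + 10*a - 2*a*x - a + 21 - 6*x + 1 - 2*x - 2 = a^2 + 9*a + x*(-2*a - 8) + 20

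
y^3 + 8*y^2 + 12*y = y*(y + 2)*(y + 6)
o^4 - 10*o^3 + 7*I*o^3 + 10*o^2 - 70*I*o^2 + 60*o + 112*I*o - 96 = (o - 8)*(o - 2)*(o + I)*(o + 6*I)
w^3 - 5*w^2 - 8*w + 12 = (w - 6)*(w - 1)*(w + 2)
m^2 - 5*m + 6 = (m - 3)*(m - 2)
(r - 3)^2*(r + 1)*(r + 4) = r^4 - r^3 - 17*r^2 + 21*r + 36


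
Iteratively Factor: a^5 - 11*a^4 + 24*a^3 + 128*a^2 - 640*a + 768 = (a - 3)*(a^4 - 8*a^3 + 128*a - 256) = (a - 4)*(a - 3)*(a^3 - 4*a^2 - 16*a + 64) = (a - 4)^2*(a - 3)*(a^2 - 16) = (a - 4)^3*(a - 3)*(a + 4)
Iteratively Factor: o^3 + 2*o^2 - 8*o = (o - 2)*(o^2 + 4*o) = (o - 2)*(o + 4)*(o)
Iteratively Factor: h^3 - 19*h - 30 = (h + 2)*(h^2 - 2*h - 15) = (h + 2)*(h + 3)*(h - 5)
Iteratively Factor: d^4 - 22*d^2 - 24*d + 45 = (d + 3)*(d^3 - 3*d^2 - 13*d + 15) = (d - 1)*(d + 3)*(d^2 - 2*d - 15) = (d - 5)*(d - 1)*(d + 3)*(d + 3)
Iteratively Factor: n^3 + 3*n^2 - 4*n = (n)*(n^2 + 3*n - 4) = n*(n + 4)*(n - 1)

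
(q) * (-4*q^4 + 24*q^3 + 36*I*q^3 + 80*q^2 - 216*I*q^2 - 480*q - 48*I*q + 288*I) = -4*q^5 + 24*q^4 + 36*I*q^4 + 80*q^3 - 216*I*q^3 - 480*q^2 - 48*I*q^2 + 288*I*q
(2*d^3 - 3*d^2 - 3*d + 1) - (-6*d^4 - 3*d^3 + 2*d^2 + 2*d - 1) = 6*d^4 + 5*d^3 - 5*d^2 - 5*d + 2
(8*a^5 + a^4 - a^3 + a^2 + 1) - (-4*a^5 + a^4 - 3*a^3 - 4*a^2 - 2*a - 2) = 12*a^5 + 2*a^3 + 5*a^2 + 2*a + 3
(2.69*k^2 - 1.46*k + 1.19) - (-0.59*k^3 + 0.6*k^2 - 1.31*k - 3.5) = 0.59*k^3 + 2.09*k^2 - 0.15*k + 4.69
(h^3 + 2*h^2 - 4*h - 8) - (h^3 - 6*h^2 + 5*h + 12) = 8*h^2 - 9*h - 20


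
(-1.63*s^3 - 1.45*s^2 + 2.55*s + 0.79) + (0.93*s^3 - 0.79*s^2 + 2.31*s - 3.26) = -0.7*s^3 - 2.24*s^2 + 4.86*s - 2.47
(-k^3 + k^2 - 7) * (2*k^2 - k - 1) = -2*k^5 + 3*k^4 - 15*k^2 + 7*k + 7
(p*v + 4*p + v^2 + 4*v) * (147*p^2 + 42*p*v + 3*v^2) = 147*p^3*v + 588*p^3 + 189*p^2*v^2 + 756*p^2*v + 45*p*v^3 + 180*p*v^2 + 3*v^4 + 12*v^3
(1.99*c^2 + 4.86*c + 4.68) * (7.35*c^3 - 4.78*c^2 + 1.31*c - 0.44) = 14.6265*c^5 + 26.2088*c^4 + 13.7741*c^3 - 16.8794*c^2 + 3.9924*c - 2.0592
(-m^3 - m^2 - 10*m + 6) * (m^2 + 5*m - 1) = -m^5 - 6*m^4 - 14*m^3 - 43*m^2 + 40*m - 6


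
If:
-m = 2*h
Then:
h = -m/2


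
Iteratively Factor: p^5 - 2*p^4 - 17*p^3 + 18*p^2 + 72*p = (p + 2)*(p^4 - 4*p^3 - 9*p^2 + 36*p) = p*(p + 2)*(p^3 - 4*p^2 - 9*p + 36) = p*(p - 4)*(p + 2)*(p^2 - 9) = p*(p - 4)*(p - 3)*(p + 2)*(p + 3)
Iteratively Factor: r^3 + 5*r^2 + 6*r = (r + 3)*(r^2 + 2*r) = (r + 2)*(r + 3)*(r)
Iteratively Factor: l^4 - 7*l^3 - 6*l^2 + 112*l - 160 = (l + 4)*(l^3 - 11*l^2 + 38*l - 40) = (l - 4)*(l + 4)*(l^2 - 7*l + 10) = (l - 4)*(l - 2)*(l + 4)*(l - 5)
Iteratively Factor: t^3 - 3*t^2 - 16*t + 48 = (t - 3)*(t^2 - 16) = (t - 4)*(t - 3)*(t + 4)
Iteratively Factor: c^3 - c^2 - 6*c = (c + 2)*(c^2 - 3*c) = c*(c + 2)*(c - 3)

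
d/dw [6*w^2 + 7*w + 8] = 12*w + 7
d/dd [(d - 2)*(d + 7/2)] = 2*d + 3/2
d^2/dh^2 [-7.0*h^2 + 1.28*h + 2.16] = -14.0000000000000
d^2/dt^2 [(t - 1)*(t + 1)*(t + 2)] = 6*t + 4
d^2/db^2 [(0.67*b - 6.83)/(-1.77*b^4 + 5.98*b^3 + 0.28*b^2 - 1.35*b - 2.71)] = (-25.188516*b^7 + 541.421052*b^6 - 2310.549036*b^5 + 2872.868022*b^4 + 301.612476*b^3 - 851.050872*b^2 + 645.572868*b + 40.162948)/(5.545233*b^12 - 56.204226*b^11 + 187.256088*b^10 - 183.376819*b^9 - 89.887215*b^8 - 32.696832*b^7 + 305.891759*b^6 + 33.700884*b^5 - 93.163317*b^4 - 135.439059*b^3 + 8.647881*b^2 + 29.743605*b + 19.902511)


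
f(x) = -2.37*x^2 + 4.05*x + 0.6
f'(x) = 4.05 - 4.74*x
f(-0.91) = -5.05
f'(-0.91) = 8.36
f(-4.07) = -55.14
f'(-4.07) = 23.34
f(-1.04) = -6.18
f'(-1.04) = 8.98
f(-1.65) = -12.53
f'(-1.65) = 11.87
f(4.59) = -30.74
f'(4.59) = -17.71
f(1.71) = 0.60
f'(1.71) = -4.06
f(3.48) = -14.01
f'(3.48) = -12.45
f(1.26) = 1.94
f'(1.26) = -1.92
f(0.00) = 0.60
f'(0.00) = 4.05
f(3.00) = -8.58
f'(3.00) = -10.17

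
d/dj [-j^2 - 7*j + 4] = -2*j - 7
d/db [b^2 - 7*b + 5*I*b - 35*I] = 2*b - 7 + 5*I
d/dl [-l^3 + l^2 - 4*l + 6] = -3*l^2 + 2*l - 4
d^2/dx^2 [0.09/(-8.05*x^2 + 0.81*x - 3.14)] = (11.66445*x^2 - 1.17369*x - 0.09*(16.1*x - 0.81)*(32.2*x - 1.62) + 4.54986)/(8.05*x^2 - 0.81*x + 3.14)^3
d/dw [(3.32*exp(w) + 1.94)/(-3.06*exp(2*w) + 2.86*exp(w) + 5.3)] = (10.1592*exp(2*w) + 11.8728*exp(w) + 12.0476)*exp(w)/(9.3636*exp(4*w) - 17.5032*exp(3*w) - 24.2564*exp(2*w) + 30.316*exp(w) + 28.09)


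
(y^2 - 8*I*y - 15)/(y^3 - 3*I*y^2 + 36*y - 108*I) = (y - 5*I)/(y^2 + 36)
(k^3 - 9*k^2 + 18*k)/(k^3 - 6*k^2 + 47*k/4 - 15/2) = 4*k*(k^2 - 9*k + 18)/(4*k^3 - 24*k^2 + 47*k - 30)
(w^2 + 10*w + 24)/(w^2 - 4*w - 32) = (w + 6)/(w - 8)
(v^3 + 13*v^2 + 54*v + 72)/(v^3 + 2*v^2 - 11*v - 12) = (v^2 + 9*v + 18)/(v^2 - 2*v - 3)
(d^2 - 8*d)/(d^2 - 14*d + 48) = d/(d - 6)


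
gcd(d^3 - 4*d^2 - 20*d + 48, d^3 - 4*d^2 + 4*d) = d - 2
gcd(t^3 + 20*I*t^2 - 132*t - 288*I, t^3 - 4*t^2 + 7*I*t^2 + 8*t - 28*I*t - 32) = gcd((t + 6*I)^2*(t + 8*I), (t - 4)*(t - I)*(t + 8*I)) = t + 8*I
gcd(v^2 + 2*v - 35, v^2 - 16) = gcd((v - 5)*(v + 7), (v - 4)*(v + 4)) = 1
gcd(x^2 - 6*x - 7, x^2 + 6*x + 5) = x + 1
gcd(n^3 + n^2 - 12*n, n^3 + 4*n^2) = n^2 + 4*n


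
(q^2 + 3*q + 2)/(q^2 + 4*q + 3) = (q + 2)/(q + 3)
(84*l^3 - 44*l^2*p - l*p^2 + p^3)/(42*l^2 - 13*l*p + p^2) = (-14*l^2 + 5*l*p + p^2)/(-7*l + p)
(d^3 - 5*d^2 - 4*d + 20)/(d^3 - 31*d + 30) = (d^2 - 4)/(d^2 + 5*d - 6)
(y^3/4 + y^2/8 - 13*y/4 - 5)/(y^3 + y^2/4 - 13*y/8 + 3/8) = (2*y^3 + y^2 - 26*y - 40)/(8*y^3 + 2*y^2 - 13*y + 3)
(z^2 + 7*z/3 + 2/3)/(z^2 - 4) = (z + 1/3)/(z - 2)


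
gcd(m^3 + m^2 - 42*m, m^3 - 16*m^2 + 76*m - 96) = m - 6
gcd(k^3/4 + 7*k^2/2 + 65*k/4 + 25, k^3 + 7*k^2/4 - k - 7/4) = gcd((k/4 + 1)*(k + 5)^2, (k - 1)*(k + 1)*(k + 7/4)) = 1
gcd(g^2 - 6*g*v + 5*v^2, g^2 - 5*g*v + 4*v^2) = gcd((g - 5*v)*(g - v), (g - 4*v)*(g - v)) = -g + v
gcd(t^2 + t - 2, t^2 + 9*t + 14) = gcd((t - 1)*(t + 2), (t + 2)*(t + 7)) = t + 2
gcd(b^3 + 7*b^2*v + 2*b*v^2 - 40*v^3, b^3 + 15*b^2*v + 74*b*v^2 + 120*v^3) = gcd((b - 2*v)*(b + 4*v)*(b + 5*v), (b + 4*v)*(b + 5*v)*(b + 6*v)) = b^2 + 9*b*v + 20*v^2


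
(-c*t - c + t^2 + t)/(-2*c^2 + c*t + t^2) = (t + 1)/(2*c + t)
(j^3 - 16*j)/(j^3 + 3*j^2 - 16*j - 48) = j/(j + 3)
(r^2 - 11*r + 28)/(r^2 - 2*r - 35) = (r - 4)/(r + 5)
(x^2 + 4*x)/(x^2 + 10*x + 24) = x/(x + 6)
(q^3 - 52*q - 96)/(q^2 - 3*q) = (q^3 - 52*q - 96)/(q*(q - 3))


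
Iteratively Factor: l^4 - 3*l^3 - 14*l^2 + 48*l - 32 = (l - 1)*(l^3 - 2*l^2 - 16*l + 32) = (l - 2)*(l - 1)*(l^2 - 16) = (l - 2)*(l - 1)*(l + 4)*(l - 4)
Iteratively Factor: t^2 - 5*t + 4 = (t - 4)*(t - 1)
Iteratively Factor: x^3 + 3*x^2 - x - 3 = (x - 1)*(x^2 + 4*x + 3) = (x - 1)*(x + 1)*(x + 3)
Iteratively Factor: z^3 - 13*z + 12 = (z - 3)*(z^2 + 3*z - 4) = (z - 3)*(z + 4)*(z - 1)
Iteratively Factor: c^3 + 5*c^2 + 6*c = (c + 3)*(c^2 + 2*c) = c*(c + 3)*(c + 2)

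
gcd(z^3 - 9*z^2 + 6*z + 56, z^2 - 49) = z - 7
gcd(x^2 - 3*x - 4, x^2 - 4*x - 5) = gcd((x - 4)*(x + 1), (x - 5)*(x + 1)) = x + 1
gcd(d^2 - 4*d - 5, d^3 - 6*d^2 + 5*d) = d - 5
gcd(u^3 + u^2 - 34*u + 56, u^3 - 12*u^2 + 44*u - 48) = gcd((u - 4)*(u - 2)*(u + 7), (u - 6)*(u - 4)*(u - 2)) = u^2 - 6*u + 8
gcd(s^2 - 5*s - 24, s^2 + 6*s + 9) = s + 3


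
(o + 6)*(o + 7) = o^2 + 13*o + 42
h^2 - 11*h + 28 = (h - 7)*(h - 4)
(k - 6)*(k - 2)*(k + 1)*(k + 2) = k^4 - 5*k^3 - 10*k^2 + 20*k + 24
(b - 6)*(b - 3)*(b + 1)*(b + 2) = b^4 - 6*b^3 - 7*b^2 + 36*b + 36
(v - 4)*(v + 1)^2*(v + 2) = v^4 - 11*v^2 - 18*v - 8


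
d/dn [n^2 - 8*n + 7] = 2*n - 8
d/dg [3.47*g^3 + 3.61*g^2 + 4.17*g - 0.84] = 10.41*g^2 + 7.22*g + 4.17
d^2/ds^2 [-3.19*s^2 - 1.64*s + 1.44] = -6.38000000000000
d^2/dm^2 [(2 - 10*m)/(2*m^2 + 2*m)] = 2*(-5*m^3 + 3*m^2 + 3*m + 1)/(m^3*(m^3 + 3*m^2 + 3*m + 1))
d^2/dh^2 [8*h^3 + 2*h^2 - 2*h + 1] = 48*h + 4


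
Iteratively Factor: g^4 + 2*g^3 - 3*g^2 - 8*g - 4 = (g + 1)*(g^3 + g^2 - 4*g - 4) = (g - 2)*(g + 1)*(g^2 + 3*g + 2) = (g - 2)*(g + 1)^2*(g + 2)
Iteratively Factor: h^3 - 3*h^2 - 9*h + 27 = (h - 3)*(h^2 - 9) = (h - 3)*(h + 3)*(h - 3)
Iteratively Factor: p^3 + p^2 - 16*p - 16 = (p - 4)*(p^2 + 5*p + 4) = (p - 4)*(p + 1)*(p + 4)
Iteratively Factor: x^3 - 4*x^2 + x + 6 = (x - 3)*(x^2 - x - 2) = (x - 3)*(x - 2)*(x + 1)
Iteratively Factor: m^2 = (m)*(m)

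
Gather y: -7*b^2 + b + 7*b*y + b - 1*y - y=-7*b^2 + 2*b + y*(7*b - 2)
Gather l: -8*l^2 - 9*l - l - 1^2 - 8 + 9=-8*l^2 - 10*l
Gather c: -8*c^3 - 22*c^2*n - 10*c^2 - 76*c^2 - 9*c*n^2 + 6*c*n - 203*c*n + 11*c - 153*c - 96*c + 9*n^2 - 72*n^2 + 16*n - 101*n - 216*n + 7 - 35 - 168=-8*c^3 + c^2*(-22*n - 86) + c*(-9*n^2 - 197*n - 238) - 63*n^2 - 301*n - 196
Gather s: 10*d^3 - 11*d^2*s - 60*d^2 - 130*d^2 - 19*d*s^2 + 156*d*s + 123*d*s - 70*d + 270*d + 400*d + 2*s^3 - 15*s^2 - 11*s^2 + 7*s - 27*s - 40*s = 10*d^3 - 190*d^2 + 600*d + 2*s^3 + s^2*(-19*d - 26) + s*(-11*d^2 + 279*d - 60)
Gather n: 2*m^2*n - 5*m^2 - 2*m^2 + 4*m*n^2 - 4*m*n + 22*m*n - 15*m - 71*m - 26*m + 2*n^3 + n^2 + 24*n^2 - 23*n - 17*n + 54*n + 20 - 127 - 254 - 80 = -7*m^2 - 112*m + 2*n^3 + n^2*(4*m + 25) + n*(2*m^2 + 18*m + 14) - 441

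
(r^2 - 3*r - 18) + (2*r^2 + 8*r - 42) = 3*r^2 + 5*r - 60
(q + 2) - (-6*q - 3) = 7*q + 5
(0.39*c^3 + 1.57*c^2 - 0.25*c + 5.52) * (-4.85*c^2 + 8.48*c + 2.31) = -1.8915*c^5 - 4.3073*c^4 + 15.427*c^3 - 25.2653*c^2 + 46.2321*c + 12.7512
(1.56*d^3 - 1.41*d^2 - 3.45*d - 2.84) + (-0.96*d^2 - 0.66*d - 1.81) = 1.56*d^3 - 2.37*d^2 - 4.11*d - 4.65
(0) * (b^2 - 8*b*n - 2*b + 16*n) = 0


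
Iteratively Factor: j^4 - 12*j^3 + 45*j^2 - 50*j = (j - 2)*(j^3 - 10*j^2 + 25*j) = (j - 5)*(j - 2)*(j^2 - 5*j) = j*(j - 5)*(j - 2)*(j - 5)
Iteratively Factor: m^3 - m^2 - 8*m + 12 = (m - 2)*(m^2 + m - 6) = (m - 2)*(m + 3)*(m - 2)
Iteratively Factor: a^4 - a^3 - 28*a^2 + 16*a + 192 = (a - 4)*(a^3 + 3*a^2 - 16*a - 48) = (a - 4)*(a + 3)*(a^2 - 16) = (a - 4)^2*(a + 3)*(a + 4)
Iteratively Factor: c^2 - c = (c)*(c - 1)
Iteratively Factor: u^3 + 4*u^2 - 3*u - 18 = (u - 2)*(u^2 + 6*u + 9) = (u - 2)*(u + 3)*(u + 3)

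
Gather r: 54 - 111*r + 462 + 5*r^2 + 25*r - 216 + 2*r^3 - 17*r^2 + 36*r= 2*r^3 - 12*r^2 - 50*r + 300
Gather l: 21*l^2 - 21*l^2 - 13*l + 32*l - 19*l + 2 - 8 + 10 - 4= 0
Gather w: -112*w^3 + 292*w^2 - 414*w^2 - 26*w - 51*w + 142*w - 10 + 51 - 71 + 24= -112*w^3 - 122*w^2 + 65*w - 6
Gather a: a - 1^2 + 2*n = a + 2*n - 1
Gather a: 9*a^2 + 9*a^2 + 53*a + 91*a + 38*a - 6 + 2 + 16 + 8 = 18*a^2 + 182*a + 20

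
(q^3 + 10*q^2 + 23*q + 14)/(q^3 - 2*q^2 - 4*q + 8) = (q^2 + 8*q + 7)/(q^2 - 4*q + 4)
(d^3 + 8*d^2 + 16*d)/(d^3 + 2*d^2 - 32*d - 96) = d/(d - 6)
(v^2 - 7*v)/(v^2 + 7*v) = (v - 7)/(v + 7)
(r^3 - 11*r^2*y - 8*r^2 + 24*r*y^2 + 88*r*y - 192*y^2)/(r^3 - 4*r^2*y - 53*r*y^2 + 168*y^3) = (r - 8)/(r + 7*y)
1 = 1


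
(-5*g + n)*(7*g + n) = -35*g^2 + 2*g*n + n^2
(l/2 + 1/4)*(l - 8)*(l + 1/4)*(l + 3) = l^4/2 - 17*l^3/8 - 221*l^2/16 - 149*l/16 - 3/2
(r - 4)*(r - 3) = r^2 - 7*r + 12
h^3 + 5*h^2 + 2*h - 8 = (h - 1)*(h + 2)*(h + 4)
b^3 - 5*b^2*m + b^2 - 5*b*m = b*(b + 1)*(b - 5*m)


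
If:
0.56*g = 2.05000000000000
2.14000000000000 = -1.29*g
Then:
No Solution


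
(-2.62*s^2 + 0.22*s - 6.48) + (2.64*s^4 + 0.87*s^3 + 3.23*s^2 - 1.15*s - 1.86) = 2.64*s^4 + 0.87*s^3 + 0.61*s^2 - 0.93*s - 8.34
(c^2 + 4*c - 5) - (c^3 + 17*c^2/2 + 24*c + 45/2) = -c^3 - 15*c^2/2 - 20*c - 55/2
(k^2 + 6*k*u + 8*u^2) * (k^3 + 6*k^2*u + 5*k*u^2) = k^5 + 12*k^4*u + 49*k^3*u^2 + 78*k^2*u^3 + 40*k*u^4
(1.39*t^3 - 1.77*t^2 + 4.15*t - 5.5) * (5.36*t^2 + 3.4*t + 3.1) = 7.4504*t^5 - 4.7612*t^4 + 20.535*t^3 - 20.857*t^2 - 5.835*t - 17.05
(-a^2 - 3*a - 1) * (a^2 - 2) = -a^4 - 3*a^3 + a^2 + 6*a + 2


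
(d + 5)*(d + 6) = d^2 + 11*d + 30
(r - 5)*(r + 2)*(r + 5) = r^3 + 2*r^2 - 25*r - 50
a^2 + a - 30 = (a - 5)*(a + 6)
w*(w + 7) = w^2 + 7*w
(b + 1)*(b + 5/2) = b^2 + 7*b/2 + 5/2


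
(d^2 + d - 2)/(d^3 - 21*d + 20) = (d + 2)/(d^2 + d - 20)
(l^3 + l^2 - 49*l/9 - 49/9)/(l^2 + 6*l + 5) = (l^2 - 49/9)/(l + 5)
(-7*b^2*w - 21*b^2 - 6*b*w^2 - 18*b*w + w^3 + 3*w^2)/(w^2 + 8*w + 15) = (-7*b^2 - 6*b*w + w^2)/(w + 5)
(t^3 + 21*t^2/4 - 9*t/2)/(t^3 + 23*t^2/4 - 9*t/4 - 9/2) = t*(4*t - 3)/(4*t^2 - t - 3)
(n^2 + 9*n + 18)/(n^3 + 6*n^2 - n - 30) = (n + 6)/(n^2 + 3*n - 10)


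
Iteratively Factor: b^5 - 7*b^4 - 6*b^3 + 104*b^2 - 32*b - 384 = (b + 2)*(b^4 - 9*b^3 + 12*b^2 + 80*b - 192) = (b + 2)*(b + 3)*(b^3 - 12*b^2 + 48*b - 64) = (b - 4)*(b + 2)*(b + 3)*(b^2 - 8*b + 16) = (b - 4)^2*(b + 2)*(b + 3)*(b - 4)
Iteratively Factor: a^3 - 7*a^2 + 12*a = (a - 3)*(a^2 - 4*a) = (a - 4)*(a - 3)*(a)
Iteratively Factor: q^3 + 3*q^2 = (q)*(q^2 + 3*q) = q*(q + 3)*(q)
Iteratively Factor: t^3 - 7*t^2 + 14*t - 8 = (t - 1)*(t^2 - 6*t + 8) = (t - 4)*(t - 1)*(t - 2)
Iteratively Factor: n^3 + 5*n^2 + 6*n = (n + 2)*(n^2 + 3*n) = n*(n + 2)*(n + 3)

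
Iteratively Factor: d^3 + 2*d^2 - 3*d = (d)*(d^2 + 2*d - 3) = d*(d + 3)*(d - 1)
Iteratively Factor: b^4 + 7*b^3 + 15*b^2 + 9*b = (b)*(b^3 + 7*b^2 + 15*b + 9) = b*(b + 3)*(b^2 + 4*b + 3) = b*(b + 1)*(b + 3)*(b + 3)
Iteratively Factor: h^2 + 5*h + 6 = (h + 2)*(h + 3)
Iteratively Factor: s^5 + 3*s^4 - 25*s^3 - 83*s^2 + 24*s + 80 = (s - 1)*(s^4 + 4*s^3 - 21*s^2 - 104*s - 80) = (s - 1)*(s + 1)*(s^3 + 3*s^2 - 24*s - 80) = (s - 5)*(s - 1)*(s + 1)*(s^2 + 8*s + 16) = (s - 5)*(s - 1)*(s + 1)*(s + 4)*(s + 4)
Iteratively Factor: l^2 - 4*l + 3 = (l - 3)*(l - 1)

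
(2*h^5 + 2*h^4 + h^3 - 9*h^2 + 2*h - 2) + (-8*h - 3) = 2*h^5 + 2*h^4 + h^3 - 9*h^2 - 6*h - 5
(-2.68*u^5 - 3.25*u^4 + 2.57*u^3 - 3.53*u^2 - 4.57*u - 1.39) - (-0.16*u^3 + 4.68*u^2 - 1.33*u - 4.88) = -2.68*u^5 - 3.25*u^4 + 2.73*u^3 - 8.21*u^2 - 3.24*u + 3.49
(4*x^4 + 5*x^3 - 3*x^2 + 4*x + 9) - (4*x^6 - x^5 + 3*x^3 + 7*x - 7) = -4*x^6 + x^5 + 4*x^4 + 2*x^3 - 3*x^2 - 3*x + 16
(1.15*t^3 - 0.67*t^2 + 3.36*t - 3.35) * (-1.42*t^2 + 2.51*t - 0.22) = -1.633*t^5 + 3.8379*t^4 - 6.7059*t^3 + 13.338*t^2 - 9.1477*t + 0.737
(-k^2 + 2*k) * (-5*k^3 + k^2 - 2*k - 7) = 5*k^5 - 11*k^4 + 4*k^3 + 3*k^2 - 14*k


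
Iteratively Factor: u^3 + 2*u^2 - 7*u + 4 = (u - 1)*(u^2 + 3*u - 4) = (u - 1)^2*(u + 4)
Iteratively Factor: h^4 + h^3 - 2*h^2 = (h)*(h^3 + h^2 - 2*h) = h^2*(h^2 + h - 2) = h^2*(h - 1)*(h + 2)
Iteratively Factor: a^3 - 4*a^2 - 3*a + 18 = (a - 3)*(a^2 - a - 6) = (a - 3)^2*(a + 2)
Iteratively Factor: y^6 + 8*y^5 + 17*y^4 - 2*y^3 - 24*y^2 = (y)*(y^5 + 8*y^4 + 17*y^3 - 2*y^2 - 24*y) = y*(y + 2)*(y^4 + 6*y^3 + 5*y^2 - 12*y) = y*(y - 1)*(y + 2)*(y^3 + 7*y^2 + 12*y) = y^2*(y - 1)*(y + 2)*(y^2 + 7*y + 12) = y^2*(y - 1)*(y + 2)*(y + 4)*(y + 3)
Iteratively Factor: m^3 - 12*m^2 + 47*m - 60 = (m - 3)*(m^2 - 9*m + 20) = (m - 4)*(m - 3)*(m - 5)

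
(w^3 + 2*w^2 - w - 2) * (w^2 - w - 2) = w^5 + w^4 - 5*w^3 - 5*w^2 + 4*w + 4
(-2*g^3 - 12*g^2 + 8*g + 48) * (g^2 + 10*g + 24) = -2*g^5 - 32*g^4 - 160*g^3 - 160*g^2 + 672*g + 1152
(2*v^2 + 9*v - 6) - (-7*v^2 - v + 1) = 9*v^2 + 10*v - 7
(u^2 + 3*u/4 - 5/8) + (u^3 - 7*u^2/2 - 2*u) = u^3 - 5*u^2/2 - 5*u/4 - 5/8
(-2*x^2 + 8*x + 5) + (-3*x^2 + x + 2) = -5*x^2 + 9*x + 7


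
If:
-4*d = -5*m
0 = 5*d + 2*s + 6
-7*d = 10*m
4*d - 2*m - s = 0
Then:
No Solution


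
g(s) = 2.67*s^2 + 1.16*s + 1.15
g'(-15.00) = -78.94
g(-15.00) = 584.50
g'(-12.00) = -62.92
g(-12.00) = 371.71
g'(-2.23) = -10.75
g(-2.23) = 11.84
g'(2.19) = 12.85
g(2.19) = 16.50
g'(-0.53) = -1.67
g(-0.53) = 1.29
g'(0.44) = 3.51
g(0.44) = 2.18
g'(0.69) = 4.84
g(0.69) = 3.22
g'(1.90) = 11.31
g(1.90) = 12.99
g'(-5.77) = -29.65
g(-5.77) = 83.35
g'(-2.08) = -9.95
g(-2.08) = 10.29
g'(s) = 5.34*s + 1.16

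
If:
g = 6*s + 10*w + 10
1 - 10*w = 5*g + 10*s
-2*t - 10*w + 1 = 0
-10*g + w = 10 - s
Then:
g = -33/35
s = 583/140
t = 517/28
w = -503/140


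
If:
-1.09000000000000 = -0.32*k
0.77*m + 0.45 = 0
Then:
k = 3.41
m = -0.58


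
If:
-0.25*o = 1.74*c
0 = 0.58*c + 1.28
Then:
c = -2.21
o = 15.36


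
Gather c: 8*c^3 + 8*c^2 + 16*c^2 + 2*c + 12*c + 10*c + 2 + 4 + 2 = 8*c^3 + 24*c^2 + 24*c + 8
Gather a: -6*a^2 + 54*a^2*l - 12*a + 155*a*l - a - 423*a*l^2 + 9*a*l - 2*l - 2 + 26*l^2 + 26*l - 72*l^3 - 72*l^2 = a^2*(54*l - 6) + a*(-423*l^2 + 164*l - 13) - 72*l^3 - 46*l^2 + 24*l - 2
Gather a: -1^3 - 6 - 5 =-12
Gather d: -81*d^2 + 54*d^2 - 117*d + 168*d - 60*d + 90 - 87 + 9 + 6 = -27*d^2 - 9*d + 18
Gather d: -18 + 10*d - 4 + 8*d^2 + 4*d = 8*d^2 + 14*d - 22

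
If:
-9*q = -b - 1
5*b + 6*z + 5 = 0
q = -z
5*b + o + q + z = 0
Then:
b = -1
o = 5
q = 0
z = 0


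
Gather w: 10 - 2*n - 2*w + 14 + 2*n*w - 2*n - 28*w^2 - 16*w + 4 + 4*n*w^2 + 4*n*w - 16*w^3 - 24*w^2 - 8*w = -4*n - 16*w^3 + w^2*(4*n - 52) + w*(6*n - 26) + 28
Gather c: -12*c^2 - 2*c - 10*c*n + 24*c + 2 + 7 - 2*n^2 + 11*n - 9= -12*c^2 + c*(22 - 10*n) - 2*n^2 + 11*n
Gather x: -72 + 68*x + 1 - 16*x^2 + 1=-16*x^2 + 68*x - 70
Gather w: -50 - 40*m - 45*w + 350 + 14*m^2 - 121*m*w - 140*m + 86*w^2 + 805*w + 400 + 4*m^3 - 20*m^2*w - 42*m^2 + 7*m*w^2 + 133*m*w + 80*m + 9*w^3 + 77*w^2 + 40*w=4*m^3 - 28*m^2 - 100*m + 9*w^3 + w^2*(7*m + 163) + w*(-20*m^2 + 12*m + 800) + 700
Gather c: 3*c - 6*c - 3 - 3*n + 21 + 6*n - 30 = -3*c + 3*n - 12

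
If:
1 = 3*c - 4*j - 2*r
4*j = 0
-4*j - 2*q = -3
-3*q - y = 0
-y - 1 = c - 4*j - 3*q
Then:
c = 8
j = 0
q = 3/2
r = 23/2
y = -9/2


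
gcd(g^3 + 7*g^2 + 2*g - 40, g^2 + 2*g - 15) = g + 5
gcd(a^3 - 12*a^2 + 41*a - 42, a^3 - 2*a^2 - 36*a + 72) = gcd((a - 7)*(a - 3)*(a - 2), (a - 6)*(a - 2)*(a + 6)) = a - 2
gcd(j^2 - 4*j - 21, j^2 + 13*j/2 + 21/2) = j + 3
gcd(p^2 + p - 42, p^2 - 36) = p - 6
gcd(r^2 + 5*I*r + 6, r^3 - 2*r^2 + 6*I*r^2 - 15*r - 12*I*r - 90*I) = r + 6*I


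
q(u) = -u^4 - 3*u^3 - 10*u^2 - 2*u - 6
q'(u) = -4*u^3 - 9*u^2 - 20*u - 2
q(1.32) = -36.00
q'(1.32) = -53.28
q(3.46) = -400.22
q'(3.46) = -344.63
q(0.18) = -6.70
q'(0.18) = -5.91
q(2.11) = -102.74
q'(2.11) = -121.84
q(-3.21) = -109.57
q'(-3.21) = 101.77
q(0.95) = -20.31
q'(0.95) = -32.55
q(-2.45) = -53.04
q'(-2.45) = 51.80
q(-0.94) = -11.24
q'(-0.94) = 12.17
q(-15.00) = -42726.00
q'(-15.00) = 11773.00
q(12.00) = -27390.00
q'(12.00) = -8450.00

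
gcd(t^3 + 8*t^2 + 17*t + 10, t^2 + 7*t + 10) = t^2 + 7*t + 10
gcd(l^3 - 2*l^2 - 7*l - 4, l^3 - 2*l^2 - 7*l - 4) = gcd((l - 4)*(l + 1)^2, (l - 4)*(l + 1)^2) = l^3 - 2*l^2 - 7*l - 4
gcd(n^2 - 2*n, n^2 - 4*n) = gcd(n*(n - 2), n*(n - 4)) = n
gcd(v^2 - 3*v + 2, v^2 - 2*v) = v - 2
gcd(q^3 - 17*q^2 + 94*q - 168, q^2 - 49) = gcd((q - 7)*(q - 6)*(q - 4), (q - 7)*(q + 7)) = q - 7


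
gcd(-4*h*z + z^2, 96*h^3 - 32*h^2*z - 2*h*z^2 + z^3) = -4*h + z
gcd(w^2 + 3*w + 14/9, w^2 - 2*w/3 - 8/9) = w + 2/3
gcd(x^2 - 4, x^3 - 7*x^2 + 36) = x + 2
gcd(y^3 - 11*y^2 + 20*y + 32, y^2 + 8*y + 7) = y + 1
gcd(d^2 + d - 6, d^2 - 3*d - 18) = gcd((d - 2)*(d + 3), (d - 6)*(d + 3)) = d + 3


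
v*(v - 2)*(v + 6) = v^3 + 4*v^2 - 12*v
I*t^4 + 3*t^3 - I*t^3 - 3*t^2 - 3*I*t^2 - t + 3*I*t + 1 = (t - 1)*(t - I)^2*(I*t + 1)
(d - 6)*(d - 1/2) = d^2 - 13*d/2 + 3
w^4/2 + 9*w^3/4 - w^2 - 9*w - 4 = (w/2 + 1)*(w - 2)*(w + 1/2)*(w + 4)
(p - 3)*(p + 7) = p^2 + 4*p - 21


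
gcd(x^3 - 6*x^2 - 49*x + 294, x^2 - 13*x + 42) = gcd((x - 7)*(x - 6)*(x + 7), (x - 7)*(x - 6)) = x^2 - 13*x + 42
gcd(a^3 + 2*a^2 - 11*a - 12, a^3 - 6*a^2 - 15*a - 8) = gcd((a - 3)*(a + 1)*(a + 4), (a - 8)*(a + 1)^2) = a + 1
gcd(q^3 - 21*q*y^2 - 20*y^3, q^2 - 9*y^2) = 1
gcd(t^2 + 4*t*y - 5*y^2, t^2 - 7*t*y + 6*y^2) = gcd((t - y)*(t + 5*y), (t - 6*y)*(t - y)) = -t + y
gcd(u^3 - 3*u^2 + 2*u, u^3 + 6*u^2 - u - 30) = u - 2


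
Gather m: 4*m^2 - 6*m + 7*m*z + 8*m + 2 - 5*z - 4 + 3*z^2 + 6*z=4*m^2 + m*(7*z + 2) + 3*z^2 + z - 2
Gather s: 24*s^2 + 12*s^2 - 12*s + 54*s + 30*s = 36*s^2 + 72*s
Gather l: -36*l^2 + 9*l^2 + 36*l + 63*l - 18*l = -27*l^2 + 81*l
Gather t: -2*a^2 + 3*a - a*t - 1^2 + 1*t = -2*a^2 + 3*a + t*(1 - a) - 1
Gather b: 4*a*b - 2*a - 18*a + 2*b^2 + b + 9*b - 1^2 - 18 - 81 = -20*a + 2*b^2 + b*(4*a + 10) - 100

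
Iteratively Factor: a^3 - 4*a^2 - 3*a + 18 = (a - 3)*(a^2 - a - 6) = (a - 3)^2*(a + 2)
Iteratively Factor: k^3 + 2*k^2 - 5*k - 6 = (k + 3)*(k^2 - k - 2) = (k - 2)*(k + 3)*(k + 1)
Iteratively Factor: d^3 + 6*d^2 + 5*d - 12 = (d + 4)*(d^2 + 2*d - 3) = (d - 1)*(d + 4)*(d + 3)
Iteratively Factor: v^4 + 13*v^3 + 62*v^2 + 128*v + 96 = (v + 2)*(v^3 + 11*v^2 + 40*v + 48) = (v + 2)*(v + 4)*(v^2 + 7*v + 12) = (v + 2)*(v + 3)*(v + 4)*(v + 4)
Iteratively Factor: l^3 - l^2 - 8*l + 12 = (l - 2)*(l^2 + l - 6) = (l - 2)*(l + 3)*(l - 2)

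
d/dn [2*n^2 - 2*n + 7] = 4*n - 2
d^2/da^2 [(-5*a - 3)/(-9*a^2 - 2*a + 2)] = 2*(4*(5*a + 3)*(9*a + 1)^2 - (135*a + 37)*(9*a^2 + 2*a - 2))/(9*a^2 + 2*a - 2)^3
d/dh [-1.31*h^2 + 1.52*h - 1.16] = 1.52 - 2.62*h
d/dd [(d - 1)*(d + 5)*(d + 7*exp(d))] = 7*d^2*exp(d) + 3*d^2 + 42*d*exp(d) + 8*d - 7*exp(d) - 5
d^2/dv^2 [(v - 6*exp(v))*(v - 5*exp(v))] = -11*v*exp(v) + 120*exp(2*v) - 22*exp(v) + 2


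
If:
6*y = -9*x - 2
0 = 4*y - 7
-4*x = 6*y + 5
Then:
No Solution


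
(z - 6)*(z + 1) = z^2 - 5*z - 6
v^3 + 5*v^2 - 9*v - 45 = (v - 3)*(v + 3)*(v + 5)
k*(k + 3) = k^2 + 3*k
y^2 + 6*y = y*(y + 6)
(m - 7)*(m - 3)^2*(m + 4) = m^4 - 9*m^3 - m^2 + 141*m - 252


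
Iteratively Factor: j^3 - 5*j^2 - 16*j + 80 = (j - 4)*(j^2 - j - 20) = (j - 4)*(j + 4)*(j - 5)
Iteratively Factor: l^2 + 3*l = (l + 3)*(l)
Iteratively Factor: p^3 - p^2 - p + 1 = (p - 1)*(p^2 - 1) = (p - 1)*(p + 1)*(p - 1)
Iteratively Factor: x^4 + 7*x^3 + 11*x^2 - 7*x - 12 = (x + 3)*(x^3 + 4*x^2 - x - 4) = (x + 3)*(x + 4)*(x^2 - 1) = (x - 1)*(x + 3)*(x + 4)*(x + 1)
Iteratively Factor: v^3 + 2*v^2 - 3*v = (v + 3)*(v^2 - v) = (v - 1)*(v + 3)*(v)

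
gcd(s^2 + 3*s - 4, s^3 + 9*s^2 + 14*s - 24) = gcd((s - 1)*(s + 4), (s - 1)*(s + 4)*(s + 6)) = s^2 + 3*s - 4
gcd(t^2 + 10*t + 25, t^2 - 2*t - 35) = t + 5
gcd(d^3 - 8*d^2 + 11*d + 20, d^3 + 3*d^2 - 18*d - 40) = d - 4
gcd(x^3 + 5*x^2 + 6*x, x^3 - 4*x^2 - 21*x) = x^2 + 3*x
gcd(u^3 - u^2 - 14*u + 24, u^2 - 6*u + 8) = u - 2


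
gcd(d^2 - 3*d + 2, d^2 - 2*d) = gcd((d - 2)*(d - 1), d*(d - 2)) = d - 2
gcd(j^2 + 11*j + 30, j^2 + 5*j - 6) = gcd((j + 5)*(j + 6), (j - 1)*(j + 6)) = j + 6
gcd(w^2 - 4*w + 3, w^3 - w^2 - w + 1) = w - 1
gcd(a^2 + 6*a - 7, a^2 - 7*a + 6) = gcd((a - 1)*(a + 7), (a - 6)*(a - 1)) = a - 1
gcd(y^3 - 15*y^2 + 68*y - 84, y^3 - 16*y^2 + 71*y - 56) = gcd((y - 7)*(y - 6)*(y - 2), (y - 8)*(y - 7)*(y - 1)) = y - 7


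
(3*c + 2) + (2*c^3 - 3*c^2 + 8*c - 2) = 2*c^3 - 3*c^2 + 11*c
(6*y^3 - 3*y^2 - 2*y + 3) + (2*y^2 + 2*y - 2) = 6*y^3 - y^2 + 1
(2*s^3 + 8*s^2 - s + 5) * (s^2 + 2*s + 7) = 2*s^5 + 12*s^4 + 29*s^3 + 59*s^2 + 3*s + 35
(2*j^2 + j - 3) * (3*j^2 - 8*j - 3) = 6*j^4 - 13*j^3 - 23*j^2 + 21*j + 9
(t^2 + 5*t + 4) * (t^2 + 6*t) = t^4 + 11*t^3 + 34*t^2 + 24*t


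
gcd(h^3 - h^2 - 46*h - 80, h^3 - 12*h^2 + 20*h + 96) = h^2 - 6*h - 16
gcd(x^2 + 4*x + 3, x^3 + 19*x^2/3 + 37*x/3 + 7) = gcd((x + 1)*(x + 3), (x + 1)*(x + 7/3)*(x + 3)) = x^2 + 4*x + 3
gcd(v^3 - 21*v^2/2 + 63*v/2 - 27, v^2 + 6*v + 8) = 1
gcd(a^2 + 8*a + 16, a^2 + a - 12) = a + 4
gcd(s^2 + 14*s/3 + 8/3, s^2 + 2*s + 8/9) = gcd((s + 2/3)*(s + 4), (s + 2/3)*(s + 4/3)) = s + 2/3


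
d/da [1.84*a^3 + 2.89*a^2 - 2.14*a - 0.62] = 5.52*a^2 + 5.78*a - 2.14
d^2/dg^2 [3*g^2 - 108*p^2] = 6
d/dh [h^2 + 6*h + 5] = 2*h + 6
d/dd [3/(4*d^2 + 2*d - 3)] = 6*(-4*d - 1)/(4*d^2 + 2*d - 3)^2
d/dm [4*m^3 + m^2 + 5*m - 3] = 12*m^2 + 2*m + 5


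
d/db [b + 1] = 1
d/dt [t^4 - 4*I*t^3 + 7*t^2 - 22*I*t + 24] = 4*t^3 - 12*I*t^2 + 14*t - 22*I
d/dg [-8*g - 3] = -8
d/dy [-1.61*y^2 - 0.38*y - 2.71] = -3.22*y - 0.38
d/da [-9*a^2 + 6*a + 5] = 6 - 18*a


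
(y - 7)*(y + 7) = y^2 - 49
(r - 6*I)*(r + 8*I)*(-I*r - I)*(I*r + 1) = r^4 + r^3 + I*r^3 + 50*r^2 + I*r^2 + 50*r - 48*I*r - 48*I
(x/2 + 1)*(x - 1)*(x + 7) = x^3/2 + 4*x^2 + 5*x/2 - 7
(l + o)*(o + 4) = l*o + 4*l + o^2 + 4*o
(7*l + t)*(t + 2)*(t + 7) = 7*l*t^2 + 63*l*t + 98*l + t^3 + 9*t^2 + 14*t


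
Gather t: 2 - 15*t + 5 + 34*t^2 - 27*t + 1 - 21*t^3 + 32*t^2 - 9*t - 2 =-21*t^3 + 66*t^2 - 51*t + 6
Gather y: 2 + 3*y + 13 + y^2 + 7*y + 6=y^2 + 10*y + 21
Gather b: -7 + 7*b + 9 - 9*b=2 - 2*b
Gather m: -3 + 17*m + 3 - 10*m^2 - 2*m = -10*m^2 + 15*m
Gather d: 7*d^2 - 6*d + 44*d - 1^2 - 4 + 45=7*d^2 + 38*d + 40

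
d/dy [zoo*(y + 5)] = zoo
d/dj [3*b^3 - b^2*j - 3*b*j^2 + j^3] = -b^2 - 6*b*j + 3*j^2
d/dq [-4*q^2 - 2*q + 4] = -8*q - 2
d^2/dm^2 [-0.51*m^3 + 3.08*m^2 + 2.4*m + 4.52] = 6.16 - 3.06*m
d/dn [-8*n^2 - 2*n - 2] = -16*n - 2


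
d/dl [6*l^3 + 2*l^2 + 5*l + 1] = 18*l^2 + 4*l + 5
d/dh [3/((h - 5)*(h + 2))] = 3*(3 - 2*h)/(h^4 - 6*h^3 - 11*h^2 + 60*h + 100)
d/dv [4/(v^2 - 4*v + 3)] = 8*(2 - v)/(v^2 - 4*v + 3)^2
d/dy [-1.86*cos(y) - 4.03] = 1.86*sin(y)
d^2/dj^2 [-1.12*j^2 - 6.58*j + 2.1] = -2.24000000000000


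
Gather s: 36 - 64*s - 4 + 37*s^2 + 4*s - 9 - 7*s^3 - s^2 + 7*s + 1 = -7*s^3 + 36*s^2 - 53*s + 24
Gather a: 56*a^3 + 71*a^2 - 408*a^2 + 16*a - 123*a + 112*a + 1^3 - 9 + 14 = 56*a^3 - 337*a^2 + 5*a + 6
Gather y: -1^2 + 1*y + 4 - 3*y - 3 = -2*y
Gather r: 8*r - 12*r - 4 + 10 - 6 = -4*r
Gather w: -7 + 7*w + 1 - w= 6*w - 6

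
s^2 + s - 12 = (s - 3)*(s + 4)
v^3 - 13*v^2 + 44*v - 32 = (v - 8)*(v - 4)*(v - 1)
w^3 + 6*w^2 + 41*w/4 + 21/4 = (w + 1)*(w + 3/2)*(w + 7/2)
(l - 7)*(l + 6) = l^2 - l - 42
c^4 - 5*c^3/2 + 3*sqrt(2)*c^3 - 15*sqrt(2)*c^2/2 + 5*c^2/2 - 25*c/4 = c*(c - 5/2)*(c + sqrt(2)/2)*(c + 5*sqrt(2)/2)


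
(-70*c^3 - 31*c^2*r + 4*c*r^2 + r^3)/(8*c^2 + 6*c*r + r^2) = (-35*c^2 + 2*c*r + r^2)/(4*c + r)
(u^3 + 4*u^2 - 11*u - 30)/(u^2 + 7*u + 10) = u - 3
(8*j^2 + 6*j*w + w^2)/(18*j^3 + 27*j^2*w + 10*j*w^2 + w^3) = (8*j^2 + 6*j*w + w^2)/(18*j^3 + 27*j^2*w + 10*j*w^2 + w^3)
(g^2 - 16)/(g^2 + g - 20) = (g + 4)/(g + 5)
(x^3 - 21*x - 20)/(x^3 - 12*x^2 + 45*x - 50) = (x^2 + 5*x + 4)/(x^2 - 7*x + 10)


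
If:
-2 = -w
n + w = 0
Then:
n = -2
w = 2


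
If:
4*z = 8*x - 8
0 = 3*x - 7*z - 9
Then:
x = 5/11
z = -12/11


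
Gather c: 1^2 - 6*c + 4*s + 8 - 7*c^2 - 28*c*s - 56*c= -7*c^2 + c*(-28*s - 62) + 4*s + 9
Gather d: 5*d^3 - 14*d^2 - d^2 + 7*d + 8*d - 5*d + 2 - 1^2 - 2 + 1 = 5*d^3 - 15*d^2 + 10*d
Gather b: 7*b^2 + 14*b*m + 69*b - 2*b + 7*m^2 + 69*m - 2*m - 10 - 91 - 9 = 7*b^2 + b*(14*m + 67) + 7*m^2 + 67*m - 110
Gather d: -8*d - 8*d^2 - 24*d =-8*d^2 - 32*d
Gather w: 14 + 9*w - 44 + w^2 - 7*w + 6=w^2 + 2*w - 24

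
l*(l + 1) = l^2 + l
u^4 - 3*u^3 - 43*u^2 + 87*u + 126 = (u - 7)*(u - 3)*(u + 1)*(u + 6)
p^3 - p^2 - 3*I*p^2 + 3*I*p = p*(p - 1)*(p - 3*I)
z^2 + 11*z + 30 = (z + 5)*(z + 6)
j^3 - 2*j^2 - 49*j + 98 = (j - 7)*(j - 2)*(j + 7)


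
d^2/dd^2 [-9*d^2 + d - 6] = -18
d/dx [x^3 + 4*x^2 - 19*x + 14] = 3*x^2 + 8*x - 19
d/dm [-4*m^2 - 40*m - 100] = -8*m - 40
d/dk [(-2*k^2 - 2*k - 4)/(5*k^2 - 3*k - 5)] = 2*(8*k^2 + 30*k - 1)/(25*k^4 - 30*k^3 - 41*k^2 + 30*k + 25)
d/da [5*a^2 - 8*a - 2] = 10*a - 8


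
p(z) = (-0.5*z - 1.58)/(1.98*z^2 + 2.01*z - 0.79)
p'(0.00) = 5.72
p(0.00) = 2.00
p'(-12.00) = 0.00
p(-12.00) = 0.02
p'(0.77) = 2.41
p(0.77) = -1.02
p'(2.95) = 0.06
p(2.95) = -0.14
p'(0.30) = 71499.74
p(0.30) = 196.59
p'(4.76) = 0.02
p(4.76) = -0.07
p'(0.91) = 1.41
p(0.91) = -0.76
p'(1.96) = 0.17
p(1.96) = -0.24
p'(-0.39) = 0.79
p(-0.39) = 1.09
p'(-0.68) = -0.15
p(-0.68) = 1.00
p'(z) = (-3.96*z - 2.01)*(-0.5*z - 1.58)/(1.98*z^2 + 2.01*z - 0.79)^2 - 0.5/(1.98*z^2 + 2.01*z - 0.79) = (0.99*z^2 + 6.2568*z + 3.5708)/(3.9204*z^4 + 7.9596*z^3 + 0.911699999999999*z^2 - 3.1758*z + 0.6241)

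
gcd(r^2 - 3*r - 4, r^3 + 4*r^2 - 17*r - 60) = r - 4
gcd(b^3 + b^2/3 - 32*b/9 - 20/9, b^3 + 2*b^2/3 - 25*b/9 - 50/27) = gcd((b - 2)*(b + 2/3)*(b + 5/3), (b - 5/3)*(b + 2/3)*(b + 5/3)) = b^2 + 7*b/3 + 10/9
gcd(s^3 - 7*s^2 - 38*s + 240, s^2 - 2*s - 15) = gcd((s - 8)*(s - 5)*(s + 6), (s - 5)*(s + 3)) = s - 5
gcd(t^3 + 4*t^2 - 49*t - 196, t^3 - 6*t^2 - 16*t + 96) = t + 4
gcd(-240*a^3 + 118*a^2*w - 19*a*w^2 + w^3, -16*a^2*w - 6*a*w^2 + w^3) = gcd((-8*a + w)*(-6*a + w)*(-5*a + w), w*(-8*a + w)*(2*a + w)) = -8*a + w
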